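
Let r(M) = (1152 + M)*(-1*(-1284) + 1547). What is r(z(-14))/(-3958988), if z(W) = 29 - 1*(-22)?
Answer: -3405693/3958988 ≈ -0.86024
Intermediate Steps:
z(W) = 51 (z(W) = 29 + 22 = 51)
r(M) = 3261312 + 2831*M (r(M) = (1152 + M)*(1284 + 1547) = (1152 + M)*2831 = 3261312 + 2831*M)
r(z(-14))/(-3958988) = (3261312 + 2831*51)/(-3958988) = (3261312 + 144381)*(-1/3958988) = 3405693*(-1/3958988) = -3405693/3958988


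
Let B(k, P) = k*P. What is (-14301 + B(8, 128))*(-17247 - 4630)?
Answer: 290460929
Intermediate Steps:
B(k, P) = P*k
(-14301 + B(8, 128))*(-17247 - 4630) = (-14301 + 128*8)*(-17247 - 4630) = (-14301 + 1024)*(-21877) = -13277*(-21877) = 290460929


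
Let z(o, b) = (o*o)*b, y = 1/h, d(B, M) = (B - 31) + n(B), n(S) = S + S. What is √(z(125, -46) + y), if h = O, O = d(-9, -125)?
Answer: I*√2417875058/58 ≈ 847.79*I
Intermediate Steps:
n(S) = 2*S
d(B, M) = -31 + 3*B (d(B, M) = (B - 31) + 2*B = (-31 + B) + 2*B = -31 + 3*B)
O = -58 (O = -31 + 3*(-9) = -31 - 27 = -58)
h = -58
y = -1/58 (y = 1/(-58) = -1/58 ≈ -0.017241)
z(o, b) = b*o² (z(o, b) = o²*b = b*o²)
√(z(125, -46) + y) = √(-46*125² - 1/58) = √(-46*15625 - 1/58) = √(-718750 - 1/58) = √(-41687501/58) = I*√2417875058/58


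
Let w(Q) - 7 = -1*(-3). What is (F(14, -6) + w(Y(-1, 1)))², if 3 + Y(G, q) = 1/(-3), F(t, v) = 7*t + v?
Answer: 10404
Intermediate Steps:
F(t, v) = v + 7*t
Y(G, q) = -10/3 (Y(G, q) = -3 + 1/(-3) = -3 - ⅓ = -10/3)
w(Q) = 10 (w(Q) = 7 - 1*(-3) = 7 + 3 = 10)
(F(14, -6) + w(Y(-1, 1)))² = ((-6 + 7*14) + 10)² = ((-6 + 98) + 10)² = (92 + 10)² = 102² = 10404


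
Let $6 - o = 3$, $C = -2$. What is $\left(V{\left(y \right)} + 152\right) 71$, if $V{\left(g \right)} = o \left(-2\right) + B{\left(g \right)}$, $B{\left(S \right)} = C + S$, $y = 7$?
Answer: $10721$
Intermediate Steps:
$o = 3$ ($o = 6 - 3 = 3$)
$B{\left(S \right)} = -2 + S$
$V{\left(g \right)} = -8 + g$ ($V{\left(g \right)} = 3 \left(-2\right) + \left(-2 + g\right) = -6 + \left(-2 + g\right) = -8 + g$)
$\left(V{\left(y \right)} + 152\right) 71 = \left(\left(-8 + 7\right) + 152\right) 71 = \left(-1 + 152\right) 71 = 151 \cdot 71 = 10721$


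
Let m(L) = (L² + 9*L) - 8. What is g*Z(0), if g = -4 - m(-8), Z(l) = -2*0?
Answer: 0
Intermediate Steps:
Z(l) = 0
m(L) = -8 + L² + 9*L
g = 12 (g = -4 - (-8 + (-8)² + 9*(-8)) = -4 - (-8 + 64 - 72) = -4 - 1*(-16) = -4 + 16 = 12)
g*Z(0) = 12*0 = 0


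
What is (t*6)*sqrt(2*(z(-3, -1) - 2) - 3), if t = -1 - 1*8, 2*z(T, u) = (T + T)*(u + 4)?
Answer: -270*I ≈ -270.0*I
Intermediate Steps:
z(T, u) = T*(4 + u) (z(T, u) = ((T + T)*(u + 4))/2 = ((2*T)*(4 + u))/2 = (2*T*(4 + u))/2 = T*(4 + u))
t = -9 (t = -1 - 8 = -9)
(t*6)*sqrt(2*(z(-3, -1) - 2) - 3) = (-9*6)*sqrt(2*(-3*(4 - 1) - 2) - 3) = -54*sqrt(2*(-3*3 - 2) - 3) = -54*sqrt(2*(-9 - 2) - 3) = -54*sqrt(2*(-11) - 3) = -54*sqrt(-22 - 3) = -270*I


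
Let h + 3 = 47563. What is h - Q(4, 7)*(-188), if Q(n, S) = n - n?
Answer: 47560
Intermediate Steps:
Q(n, S) = 0
h = 47560 (h = -3 + 47563 = 47560)
h - Q(4, 7)*(-188) = 47560 - 0*(-188) = 47560 - 1*0 = 47560 + 0 = 47560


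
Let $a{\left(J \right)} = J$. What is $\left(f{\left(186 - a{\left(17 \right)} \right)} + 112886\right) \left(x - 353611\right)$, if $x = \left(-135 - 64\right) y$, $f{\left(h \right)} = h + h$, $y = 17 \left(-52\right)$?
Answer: $-20119338680$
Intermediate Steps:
$y = -884$
$f{\left(h \right)} = 2 h$
$x = 175916$ ($x = \left(-135 - 64\right) \left(-884\right) = \left(-199\right) \left(-884\right) = 175916$)
$\left(f{\left(186 - a{\left(17 \right)} \right)} + 112886\right) \left(x - 353611\right) = \left(2 \left(186 - 17\right) + 112886\right) \left(175916 - 353611\right) = \left(2 \left(186 - 17\right) + 112886\right) \left(-177695\right) = \left(2 \cdot 169 + 112886\right) \left(-177695\right) = \left(338 + 112886\right) \left(-177695\right) = 113224 \left(-177695\right) = -20119338680$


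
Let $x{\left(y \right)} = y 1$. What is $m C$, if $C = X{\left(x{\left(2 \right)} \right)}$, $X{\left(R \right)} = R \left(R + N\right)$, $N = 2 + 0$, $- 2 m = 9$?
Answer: $-36$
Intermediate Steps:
$m = - \frac{9}{2}$ ($m = \left(- \frac{1}{2}\right) 9 = - \frac{9}{2} \approx -4.5$)
$N = 2$
$x{\left(y \right)} = y$
$X{\left(R \right)} = R \left(2 + R\right)$ ($X{\left(R \right)} = R \left(R + 2\right) = R \left(2 + R\right)$)
$C = 8$ ($C = 2 \left(2 + 2\right) = 2 \cdot 4 = 8$)
$m C = \left(- \frac{9}{2}\right) 8 = -36$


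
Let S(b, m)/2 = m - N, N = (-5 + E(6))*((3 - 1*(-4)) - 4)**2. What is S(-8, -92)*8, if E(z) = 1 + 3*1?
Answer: -1328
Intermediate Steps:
E(z) = 4 (E(z) = 1 + 3 = 4)
N = -9 (N = (-5 + 4)*((3 - 1*(-4)) - 4)**2 = -((3 + 4) - 4)**2 = -(7 - 4)**2 = -1*3**2 = -1*9 = -9)
S(b, m) = 18 + 2*m (S(b, m) = 2*(m - 1*(-9)) = 2*(m + 9) = 2*(9 + m) = 18 + 2*m)
S(-8, -92)*8 = (18 + 2*(-92))*8 = (18 - 184)*8 = -166*8 = -1328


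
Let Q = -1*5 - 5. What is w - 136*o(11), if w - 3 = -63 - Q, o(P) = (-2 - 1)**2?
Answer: -1274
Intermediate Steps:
Q = -10 (Q = -5 - 5 = -10)
o(P) = 9 (o(P) = (-3)**2 = 9)
w = -50 (w = 3 + (-63 - 1*(-10)) = 3 + (-63 + 10) = 3 - 53 = -50)
w - 136*o(11) = -50 - 136*9 = -50 - 1224 = -1274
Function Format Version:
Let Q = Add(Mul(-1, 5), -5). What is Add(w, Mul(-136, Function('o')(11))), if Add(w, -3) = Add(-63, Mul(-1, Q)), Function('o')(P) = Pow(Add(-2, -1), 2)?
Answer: -1274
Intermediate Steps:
Q = -10 (Q = Add(-5, -5) = -10)
Function('o')(P) = 9 (Function('o')(P) = Pow(-3, 2) = 9)
w = -50 (w = Add(3, Add(-63, Mul(-1, -10))) = Add(3, Add(-63, 10)) = Add(3, -53) = -50)
Add(w, Mul(-136, Function('o')(11))) = Add(-50, Mul(-136, 9)) = Add(-50, -1224) = -1274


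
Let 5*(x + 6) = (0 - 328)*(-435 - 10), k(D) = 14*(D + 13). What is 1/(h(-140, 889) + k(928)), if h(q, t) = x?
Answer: 1/42360 ≈ 2.3607e-5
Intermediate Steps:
k(D) = 182 + 14*D (k(D) = 14*(13 + D) = 182 + 14*D)
x = 29186 (x = -6 + ((0 - 328)*(-435 - 10))/5 = -6 + (-328*(-445))/5 = -6 + (⅕)*145960 = -6 + 29192 = 29186)
h(q, t) = 29186
1/(h(-140, 889) + k(928)) = 1/(29186 + (182 + 14*928)) = 1/(29186 + (182 + 12992)) = 1/(29186 + 13174) = 1/42360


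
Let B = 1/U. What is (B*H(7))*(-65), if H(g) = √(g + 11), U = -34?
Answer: 195*√2/34 ≈ 8.1109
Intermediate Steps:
H(g) = √(11 + g)
B = -1/34 (B = 1/(-34) = -1/34 ≈ -0.029412)
(B*H(7))*(-65) = -√(11 + 7)/34*(-65) = -3*√2/34*(-65) = 195*√2/34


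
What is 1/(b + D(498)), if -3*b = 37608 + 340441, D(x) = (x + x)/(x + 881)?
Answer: -4137/521326583 ≈ -7.9355e-6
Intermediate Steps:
D(x) = 2*x/(881 + x) (D(x) = (2*x)/(881 + x) = 2*x/(881 + x))
b = -378049/3 (b = -(37608 + 340441)/3 = -⅓*378049 = -378049/3 ≈ -1.2602e+5)
1/(b + D(498)) = 1/(-378049/3 + 2*498/(881 + 498)) = 1/(-378049/3 + 2*498/1379) = 1/(-378049/3 + 2*498*(1/1379)) = 1/(-378049/3 + 996/1379) = 1/(-521326583/4137) = -4137/521326583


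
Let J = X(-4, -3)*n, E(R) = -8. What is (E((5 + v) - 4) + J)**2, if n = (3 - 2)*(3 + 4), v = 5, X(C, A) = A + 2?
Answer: 225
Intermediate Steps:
X(C, A) = 2 + A
n = 7 (n = 1*7 = 7)
J = -7 (J = (2 - 3)*7 = -1*7 = -7)
(E((5 + v) - 4) + J)**2 = (-8 - 7)**2 = (-15)**2 = 225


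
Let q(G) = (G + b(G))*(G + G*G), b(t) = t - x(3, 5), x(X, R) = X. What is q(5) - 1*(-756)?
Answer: 966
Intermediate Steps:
b(t) = -3 + t (b(t) = t - 1*3 = t - 3 = -3 + t)
q(G) = (-3 + 2*G)*(G + G**2) (q(G) = (G + (-3 + G))*(G + G*G) = (-3 + 2*G)*(G + G**2))
q(5) - 1*(-756) = 5*(-3 - 1*5 + 2*5**2) - 1*(-756) = 5*(-3 - 5 + 2*25) + 756 = 5*(-3 - 5 + 50) + 756 = 5*42 + 756 = 210 + 756 = 966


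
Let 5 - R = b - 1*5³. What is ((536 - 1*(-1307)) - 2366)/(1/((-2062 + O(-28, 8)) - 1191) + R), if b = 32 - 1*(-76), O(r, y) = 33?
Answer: -1684060/70839 ≈ -23.773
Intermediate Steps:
b = 108 (b = 32 + 76 = 108)
R = 22 (R = 5 - (108 - 1*5³) = 5 - (108 - 1*125) = 5 - (108 - 125) = 5 - 1*(-17) = 5 + 17 = 22)
((536 - 1*(-1307)) - 2366)/(1/((-2062 + O(-28, 8)) - 1191) + R) = ((536 - 1*(-1307)) - 2366)/(1/((-2062 + 33) - 1191) + 22) = ((536 + 1307) - 2366)/(1/(-2029 - 1191) + 22) = (1843 - 2366)/(1/(-3220) + 22) = -523/(-1/3220 + 22) = -523/70839/3220 = -523*3220/70839 = -1684060/70839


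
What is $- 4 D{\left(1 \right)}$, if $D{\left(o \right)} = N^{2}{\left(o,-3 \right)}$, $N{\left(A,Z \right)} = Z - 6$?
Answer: $-324$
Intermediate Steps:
$N{\left(A,Z \right)} = -6 + Z$ ($N{\left(A,Z \right)} = Z - 6 = -6 + Z$)
$D{\left(o \right)} = 81$ ($D{\left(o \right)} = \left(-6 - 3\right)^{2} = \left(-9\right)^{2} = 81$)
$- 4 D{\left(1 \right)} = \left(-4\right) 81 = -324$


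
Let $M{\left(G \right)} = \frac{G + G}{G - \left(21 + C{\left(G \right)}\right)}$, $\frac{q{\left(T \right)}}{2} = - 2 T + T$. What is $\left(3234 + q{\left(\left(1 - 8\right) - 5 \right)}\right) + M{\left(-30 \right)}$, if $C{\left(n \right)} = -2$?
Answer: $\frac{159702}{49} \approx 3259.2$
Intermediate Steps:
$q{\left(T \right)} = - 2 T$ ($q{\left(T \right)} = 2 \left(- 2 T + T\right) = 2 \left(- T\right) = - 2 T$)
$M{\left(G \right)} = \frac{2 G}{-19 + G}$ ($M{\left(G \right)} = \frac{G + G}{G - 19} = \frac{2 G}{G + \left(-21 + 2\right)} = \frac{2 G}{G - 19} = \frac{2 G}{-19 + G}$)
$\left(3234 + q{\left(\left(1 - 8\right) - 5 \right)}\right) + M{\left(-30 \right)} = \left(3234 - 2 \left(\left(1 - 8\right) - 5\right)\right) + 2 \left(-30\right) \frac{1}{-19 - 30} = \left(3234 - 2 \left(-7 - 5\right)\right) + 2 \left(-30\right) \frac{1}{-49} = \left(3234 - -24\right) + 2 \left(-30\right) \left(- \frac{1}{49}\right) = \left(3234 + 24\right) + \frac{60}{49} = 3258 + \frac{60}{49} = \frac{159702}{49}$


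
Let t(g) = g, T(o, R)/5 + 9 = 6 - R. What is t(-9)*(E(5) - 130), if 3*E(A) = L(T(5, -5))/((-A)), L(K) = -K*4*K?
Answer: 930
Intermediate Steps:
T(o, R) = -15 - 5*R (T(o, R) = -45 + 5*(6 - R) = -45 + (30 - 5*R) = -15 - 5*R)
L(K) = -4*K² (L(K) = -4*K*K = -4*K²)
E(A) = 400/(3*A) (E(A) = ((-4*(-15 - 5*(-5))²)/((-A)))/3 = ((-4*(-15 + 25)²)*(-1/A))/3 = ((-4*10²)*(-1/A))/3 = ((-4*100)*(-1/A))/3 = (-(-400)/A)/3 = (400/A)/3 = 400/(3*A))
t(-9)*(E(5) - 130) = -9*((400/3)/5 - 130) = -9*((400/3)*(⅕) - 130) = -9*(80/3 - 130) = -9*(-310/3) = 930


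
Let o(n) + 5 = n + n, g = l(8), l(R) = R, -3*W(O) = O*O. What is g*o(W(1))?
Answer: -136/3 ≈ -45.333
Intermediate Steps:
W(O) = -O²/3 (W(O) = -O*O/3 = -O²/3)
g = 8
o(n) = -5 + 2*n (o(n) = -5 + (n + n) = -5 + 2*n)
g*o(W(1)) = 8*(-5 + 2*(-⅓*1²)) = 8*(-5 + 2*(-⅓*1)) = 8*(-5 + 2*(-⅓)) = 8*(-5 - ⅔) = 8*(-17/3) = -136/3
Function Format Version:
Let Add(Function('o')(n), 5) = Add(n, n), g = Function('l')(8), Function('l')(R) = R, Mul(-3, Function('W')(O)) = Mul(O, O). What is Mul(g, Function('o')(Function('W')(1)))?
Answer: Rational(-136, 3) ≈ -45.333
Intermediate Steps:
Function('W')(O) = Mul(Rational(-1, 3), Pow(O, 2)) (Function('W')(O) = Mul(Rational(-1, 3), Mul(O, O)) = Mul(Rational(-1, 3), Pow(O, 2)))
g = 8
Function('o')(n) = Add(-5, Mul(2, n)) (Function('o')(n) = Add(-5, Add(n, n)) = Add(-5, Mul(2, n)))
Mul(g, Function('o')(Function('W')(1))) = Mul(8, Add(-5, Mul(2, Mul(Rational(-1, 3), Pow(1, 2))))) = Mul(8, Add(-5, Mul(2, Mul(Rational(-1, 3), 1)))) = Mul(8, Add(-5, Mul(2, Rational(-1, 3)))) = Mul(8, Add(-5, Rational(-2, 3))) = Mul(8, Rational(-17, 3)) = Rational(-136, 3)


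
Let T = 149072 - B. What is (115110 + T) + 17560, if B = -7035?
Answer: 288777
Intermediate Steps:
T = 156107 (T = 149072 - 1*(-7035) = 149072 + 7035 = 156107)
(115110 + T) + 17560 = (115110 + 156107) + 17560 = 271217 + 17560 = 288777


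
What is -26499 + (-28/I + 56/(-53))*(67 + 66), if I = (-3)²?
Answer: -12904427/477 ≈ -27053.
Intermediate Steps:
I = 9
-26499 + (-28/I + 56/(-53))*(67 + 66) = -26499 + (-28/9 + 56/(-53))*(67 + 66) = -26499 + (-28*⅑ + 56*(-1/53))*133 = -26499 + (-28/9 - 56/53)*133 = -26499 - 1988/477*133 = -26499 - 264404/477 = -12904427/477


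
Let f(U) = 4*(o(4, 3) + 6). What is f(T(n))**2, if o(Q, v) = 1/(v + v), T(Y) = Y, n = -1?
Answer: 5476/9 ≈ 608.44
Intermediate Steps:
o(Q, v) = 1/(2*v)
f(U) = 74/3 (f(U) = 4*((1/2)/3 + 6) = 4*((1/2)*(1/3) + 6) = 4*(1/6 + 6) = 4*(37/6) = 74/3)
f(T(n))**2 = (74/3)**2 = 5476/9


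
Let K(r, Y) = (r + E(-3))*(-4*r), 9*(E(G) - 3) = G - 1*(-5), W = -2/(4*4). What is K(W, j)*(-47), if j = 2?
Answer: -10481/144 ≈ -72.785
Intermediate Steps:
W = -⅛ (W = -2/16 = -2*1/16 = -⅛ ≈ -0.12500)
E(G) = 32/9 + G/9 (E(G) = 3 + (G - 1*(-5))/9 = 3 + (G + 5)/9 = 3 + (5 + G)/9 = 3 + (5/9 + G/9) = 32/9 + G/9)
K(r, Y) = -4*r*(29/9 + r) (K(r, Y) = (r + (32/9 + (⅑)*(-3)))*(-4*r) = (r + (32/9 - ⅓))*(-4*r) = (r + 29/9)*(-4*r) = (29/9 + r)*(-4*r) = -4*r*(29/9 + r))
K(W, j)*(-47) = -4/9*(-⅛)*(29 + 9*(-⅛))*(-47) = -4/9*(-⅛)*(29 - 9/8)*(-47) = -4/9*(-⅛)*223/8*(-47) = (223/144)*(-47) = -10481/144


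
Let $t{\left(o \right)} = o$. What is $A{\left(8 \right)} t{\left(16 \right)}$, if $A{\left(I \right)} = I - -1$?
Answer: $144$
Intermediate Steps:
$A{\left(I \right)} = 1 + I$ ($A{\left(I \right)} = I + 1 = 1 + I$)
$A{\left(8 \right)} t{\left(16 \right)} = \left(1 + 8\right) 16 = 9 \cdot 16 = 144$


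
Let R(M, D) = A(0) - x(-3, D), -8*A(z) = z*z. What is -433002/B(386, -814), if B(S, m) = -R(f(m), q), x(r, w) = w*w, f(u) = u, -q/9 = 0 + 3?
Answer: -144334/243 ≈ -593.97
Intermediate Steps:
q = -27 (q = -9*(0 + 3) = -9*3 = -27)
x(r, w) = w²
A(z) = -z²/8 (A(z) = -z*z/8 = -z²/8)
R(M, D) = -D² (R(M, D) = -⅛*0² - D² = -⅛*0 - D² = 0 - D² = -D²)
B(S, m) = 729 (B(S, m) = -(-1)*(-27)² = -(-1)*729 = -1*(-729) = 729)
-433002/B(386, -814) = -433002/729 = -433002*1/729 = -144334/243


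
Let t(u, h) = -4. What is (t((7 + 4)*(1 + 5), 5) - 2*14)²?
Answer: 1024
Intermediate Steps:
(t((7 + 4)*(1 + 5), 5) - 2*14)² = (-4 - 2*14)² = (-4 - 28)² = (-32)² = 1024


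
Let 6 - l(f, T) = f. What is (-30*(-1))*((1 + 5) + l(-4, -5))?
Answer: 480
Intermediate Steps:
l(f, T) = 6 - f
(-30*(-1))*((1 + 5) + l(-4, -5)) = (-30*(-1))*((1 + 5) + (6 - 1*(-4))) = (-10*(-3))*(6 + (6 + 4)) = 30*(6 + 10) = 30*16 = 480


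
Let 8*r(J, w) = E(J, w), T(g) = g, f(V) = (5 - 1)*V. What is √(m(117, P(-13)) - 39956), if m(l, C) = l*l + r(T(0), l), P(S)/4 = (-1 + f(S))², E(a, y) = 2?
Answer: I*√105067/2 ≈ 162.07*I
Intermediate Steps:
f(V) = 4*V
r(J, w) = ¼ (r(J, w) = (⅛)*2 = ¼)
P(S) = 4*(-1 + 4*S)²
m(l, C) = ¼ + l² (m(l, C) = l*l + ¼ = l² + ¼ = ¼ + l²)
√(m(117, P(-13)) - 39956) = √((¼ + 117²) - 39956) = √((¼ + 13689) - 39956) = √(54757/4 - 39956) = √(-105067/4) = I*√105067/2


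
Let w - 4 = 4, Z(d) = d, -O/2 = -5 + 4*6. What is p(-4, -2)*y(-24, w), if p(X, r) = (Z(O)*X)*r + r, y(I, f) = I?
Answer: 7344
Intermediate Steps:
O = -38 (O = -2*(-5 + 4*6) = -2*(-5 + 24) = -2*19 = -38)
w = 8 (w = 4 + 4 = 8)
p(X, r) = r - 38*X*r (p(X, r) = (-38*X)*r + r = -38*X*r + r = r - 38*X*r)
p(-4, -2)*y(-24, w) = -2*(1 - 38*(-4))*(-24) = -2*(1 + 152)*(-24) = -2*153*(-24) = -306*(-24) = 7344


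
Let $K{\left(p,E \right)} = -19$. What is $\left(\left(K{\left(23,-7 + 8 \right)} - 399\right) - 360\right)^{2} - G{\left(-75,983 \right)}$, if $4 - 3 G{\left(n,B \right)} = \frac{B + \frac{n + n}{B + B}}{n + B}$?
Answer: $\frac{270126920081}{446282} \approx 6.0528 \cdot 10^{5}$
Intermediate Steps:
$G{\left(n,B \right)} = \frac{4}{3} - \frac{B + \frac{n}{B}}{3 \left(B + n\right)}$ ($G{\left(n,B \right)} = \frac{4}{3} - \frac{\left(B + \frac{n + n}{B + B}\right) \frac{1}{n + B}}{3} = \frac{4}{3} - \frac{\left(B + \frac{2 n}{2 B}\right) \frac{1}{B + n}}{3} = \frac{4}{3} - \frac{\left(B + 2 n \frac{1}{2 B}\right) \frac{1}{B + n}}{3} = \frac{4}{3} - \frac{\left(B + \frac{n}{B}\right) \frac{1}{B + n}}{3} = \frac{4}{3} - \frac{\frac{1}{B + n} \left(B + \frac{n}{B}\right)}{3} = \frac{4}{3} - \frac{B + \frac{n}{B}}{3 \left(B + n\right)}$)
$\left(\left(K{\left(23,-7 + 8 \right)} - 399\right) - 360\right)^{2} - G{\left(-75,983 \right)} = \left(\left(-19 - 399\right) - 360\right)^{2} - \frac{\left(-1\right) \left(-75\right) + 3 \cdot 983^{2} + 4 \cdot 983 \left(-75\right)}{3 \cdot 983 \left(983 - 75\right)} = \left(-418 - 360\right)^{2} - \frac{1}{3} \cdot \frac{1}{983} \cdot \frac{1}{908} \left(75 + 3 \cdot 966289 - 294900\right) = \left(-778\right)^{2} - \frac{1}{3} \cdot \frac{1}{983} \cdot \frac{1}{908} \left(75 + 2898867 - 294900\right) = 605284 - \frac{1}{3} \cdot \frac{1}{983} \cdot \frac{1}{908} \cdot 2604042 = 605284 - \frac{434007}{446282} = \frac{270126920081}{446282}$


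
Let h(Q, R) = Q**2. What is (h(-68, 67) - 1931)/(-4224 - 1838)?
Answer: -2693/6062 ≈ -0.44424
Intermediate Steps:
(h(-68, 67) - 1931)/(-4224 - 1838) = ((-68)**2 - 1931)/(-4224 - 1838) = (4624 - 1931)/(-6062) = 2693*(-1/6062) = -2693/6062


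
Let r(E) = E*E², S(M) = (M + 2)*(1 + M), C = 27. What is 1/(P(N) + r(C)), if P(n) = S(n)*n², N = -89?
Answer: 1/60662859 ≈ 1.6485e-8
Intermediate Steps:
S(M) = (1 + M)*(2 + M) (S(M) = (2 + M)*(1 + M) = (1 + M)*(2 + M))
r(E) = E³
P(n) = n²*(2 + n² + 3*n) (P(n) = (2 + n² + 3*n)*n² = n²*(2 + n² + 3*n))
1/(P(N) + r(C)) = 1/((-89)²*(2 + (-89)² + 3*(-89)) + 27³) = 1/(7921*(2 + 7921 - 267) + 19683) = 1/(7921*7656 + 19683) = 1/(60643176 + 19683) = 1/60662859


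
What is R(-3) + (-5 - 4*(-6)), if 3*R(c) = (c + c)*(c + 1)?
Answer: 23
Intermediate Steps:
R(c) = 2*c*(1 + c)/3 (R(c) = ((c + c)*(c + 1))/3 = ((2*c)*(1 + c))/3 = (2*c*(1 + c))/3 = 2*c*(1 + c)/3)
R(-3) + (-5 - 4*(-6)) = (⅔)*(-3)*(1 - 3) + (-5 - 4*(-6)) = (⅔)*(-3)*(-2) + (-5 + 24) = 4 + 19 = 23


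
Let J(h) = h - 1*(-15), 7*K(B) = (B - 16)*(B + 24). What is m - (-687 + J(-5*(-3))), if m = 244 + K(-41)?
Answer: 7276/7 ≈ 1039.4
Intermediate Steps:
K(B) = (-16 + B)*(24 + B)/7 (K(B) = ((B - 16)*(B + 24))/7 = ((-16 + B)*(24 + B))/7 = (-16 + B)*(24 + B)/7)
J(h) = 15 + h (J(h) = h + 15 = 15 + h)
m = 2677/7 (m = 244 + (-384/7 + (⅐)*(-41)² + (8/7)*(-41)) = 244 + (-384/7 + (⅐)*1681 - 328/7) = 244 + (-384/7 + 1681/7 - 328/7) = 244 + 969/7 = 2677/7 ≈ 382.43)
m - (-687 + J(-5*(-3))) = 2677/7 - (-687 + (15 - 5*(-3))) = 2677/7 - (-687 + (15 + 15)) = 2677/7 - (-687 + 30) = 2677/7 - 1*(-657) = 2677/7 + 657 = 7276/7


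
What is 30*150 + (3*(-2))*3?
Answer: 4482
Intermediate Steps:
30*150 + (3*(-2))*3 = 4500 - 6*3 = 4500 - 18 = 4482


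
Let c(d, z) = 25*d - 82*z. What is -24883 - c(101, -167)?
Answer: -41102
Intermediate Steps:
c(d, z) = -82*z + 25*d
-24883 - c(101, -167) = -24883 - (-82*(-167) + 25*101) = -24883 - (13694 + 2525) = -24883 - 1*16219 = -24883 - 16219 = -41102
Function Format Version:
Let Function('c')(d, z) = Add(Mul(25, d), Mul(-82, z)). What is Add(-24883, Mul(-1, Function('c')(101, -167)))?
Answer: -41102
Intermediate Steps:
Function('c')(d, z) = Add(Mul(-82, z), Mul(25, d))
Add(-24883, Mul(-1, Function('c')(101, -167))) = Add(-24883, Mul(-1, Add(Mul(-82, -167), Mul(25, 101)))) = Add(-24883, Mul(-1, Add(13694, 2525))) = Add(-24883, Mul(-1, 16219)) = Add(-24883, -16219) = -41102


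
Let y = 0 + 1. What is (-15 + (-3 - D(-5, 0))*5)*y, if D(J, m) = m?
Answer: -30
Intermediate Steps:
y = 1
(-15 + (-3 - D(-5, 0))*5)*y = (-15 + (-3 - 1*0)*5)*1 = (-15 + (-3 + 0)*5)*1 = (-15 - 3*5)*1 = (-15 - 15)*1 = -30*1 = -30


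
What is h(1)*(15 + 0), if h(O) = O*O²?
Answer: 15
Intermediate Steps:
h(O) = O³
h(1)*(15 + 0) = 1³*(15 + 0) = 1*15 = 15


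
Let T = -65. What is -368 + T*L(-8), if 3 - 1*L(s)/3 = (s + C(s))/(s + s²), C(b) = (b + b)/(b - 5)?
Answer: -6836/7 ≈ -976.57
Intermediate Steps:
C(b) = 2*b/(-5 + b) (C(b) = (2*b)/(-5 + b) = 2*b/(-5 + b))
L(s) = 9 - 3*(s + 2*s/(-5 + s))/(s + s²)
-368 + T*L(-8) = -368 - 195*(-2 + (-5 - 8)*(2 + 3*(-8)))/((1 - 8)*(-5 - 8)) = -368 - 195*(-2 - 13*(2 - 24))/((-7)*(-13)) = -368 - 195*(-1)*(-1)*(-2 - 13*(-22))/(7*13) = -368 - 195*(-1)*(-1)*(-2 + 286)/(7*13) = -368 - 195*(-1)*(-1)*284/(7*13) = -368 - 65*852/91 = -368 - 4260/7 = -6836/7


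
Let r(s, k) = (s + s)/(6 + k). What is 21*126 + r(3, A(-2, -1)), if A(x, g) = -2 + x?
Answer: 2649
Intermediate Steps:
r(s, k) = 2*s/(6 + k) (r(s, k) = (2*s)/(6 + k) = 2*s/(6 + k))
21*126 + r(3, A(-2, -1)) = 21*126 + 2*3/(6 + (-2 - 2)) = 2646 + 2*3/(6 - 4) = 2646 + 2*3/2 = 2646 + 2*3*(1/2) = 2646 + 3 = 2649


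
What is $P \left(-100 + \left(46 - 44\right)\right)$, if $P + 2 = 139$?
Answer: $-13426$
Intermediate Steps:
$P = 137$ ($P = -2 + 139 = 137$)
$P \left(-100 + \left(46 - 44\right)\right) = 137 \left(-100 + \left(46 - 44\right)\right) = 137 \left(-100 + 2\right) = 137 \left(-98\right) = -13426$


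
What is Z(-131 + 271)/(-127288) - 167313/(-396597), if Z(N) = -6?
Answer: 3549886121/8413673156 ≈ 0.42192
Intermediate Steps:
Z(-131 + 271)/(-127288) - 167313/(-396597) = -6/(-127288) - 167313/(-396597) = -6*(-1/127288) - 167313*(-1/396597) = 3/63644 + 55771/132199 = 3549886121/8413673156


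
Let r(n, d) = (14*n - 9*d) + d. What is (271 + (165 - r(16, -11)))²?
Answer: 15376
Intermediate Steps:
r(n, d) = -8*d + 14*n (r(n, d) = (-9*d + 14*n) + d = -8*d + 14*n)
(271 + (165 - r(16, -11)))² = (271 + (165 - (-8*(-11) + 14*16)))² = (271 + (165 - (88 + 224)))² = (271 + (165 - 1*312))² = (271 + (165 - 312))² = (271 - 147)² = 124² = 15376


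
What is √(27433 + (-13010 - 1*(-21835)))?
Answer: √36258 ≈ 190.42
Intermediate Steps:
√(27433 + (-13010 - 1*(-21835))) = √(27433 + (-13010 + 21835)) = √(27433 + 8825) = √36258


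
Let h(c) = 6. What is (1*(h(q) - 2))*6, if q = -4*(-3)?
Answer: 24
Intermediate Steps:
q = 12
(1*(h(q) - 2))*6 = (1*(6 - 2))*6 = (1*4)*6 = 4*6 = 24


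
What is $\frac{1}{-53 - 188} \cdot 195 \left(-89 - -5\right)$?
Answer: $\frac{16380}{241} \approx 67.967$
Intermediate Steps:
$\frac{1}{-53 - 188} \cdot 195 \left(-89 - -5\right) = \frac{1}{-241} \cdot 195 \left(-89 + 5\right) = \left(- \frac{1}{241}\right) 195 \left(-84\right) = \left(- \frac{195}{241}\right) \left(-84\right) = \frac{16380}{241}$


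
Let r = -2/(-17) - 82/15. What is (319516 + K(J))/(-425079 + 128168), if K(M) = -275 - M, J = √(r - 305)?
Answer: -319241/296911 + I*√20180445/75712305 ≈ -1.0752 + 5.9333e-5*I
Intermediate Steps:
r = -1364/255 (r = -2*(-1/17) - 82*1/15 = 2/17 - 82/15 = -1364/255 ≈ -5.3490)
J = I*√20180445/255 (J = √(-1364/255 - 305) = √(-79139/255) = I*√20180445/255 ≈ 17.617*I)
(319516 + K(J))/(-425079 + 128168) = (319516 + (-275 - I*√20180445/255))/(-425079 + 128168) = (319516 + (-275 - I*√20180445/255))/(-296911) = (319241 - I*√20180445/255)*(-1/296911) = -319241/296911 + I*√20180445/75712305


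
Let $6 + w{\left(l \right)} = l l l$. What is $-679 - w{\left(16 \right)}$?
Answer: $-4769$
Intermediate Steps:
$w{\left(l \right)} = -6 + l^{3}$ ($w{\left(l \right)} = -6 + l l l = -6 + l^{2} l = -6 + l^{3}$)
$-679 - w{\left(16 \right)} = -679 - \left(-6 + 16^{3}\right) = -679 - \left(-6 + 4096\right) = -679 - 4090 = -4769$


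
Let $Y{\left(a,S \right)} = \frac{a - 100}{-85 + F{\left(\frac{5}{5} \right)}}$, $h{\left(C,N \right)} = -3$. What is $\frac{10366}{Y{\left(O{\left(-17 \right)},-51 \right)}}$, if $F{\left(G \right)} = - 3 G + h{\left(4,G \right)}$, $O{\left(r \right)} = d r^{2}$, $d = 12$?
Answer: $- \frac{471653}{1684} \approx -280.08$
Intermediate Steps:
$O{\left(r \right)} = 12 r^{2}$
$F{\left(G \right)} = -3 - 3 G$ ($F{\left(G \right)} = - 3 G - 3 = -3 - 3 G$)
$Y{\left(a,S \right)} = \frac{100}{91} - \frac{a}{91}$ ($Y{\left(a,S \right)} = \frac{a - 100}{-85 - \left(3 + 3 \cdot \frac{5}{5}\right)} = \frac{-100 + a}{-85 - \left(3 + 3 \cdot 5 \cdot \frac{1}{5}\right)} = \frac{-100 + a}{-85 - 6} = \frac{-100 + a}{-91} = \left(-100 + a\right) \left(- \frac{1}{91}\right) = \frac{100}{91} - \frac{a}{91}$)
$\frac{10366}{Y{\left(O{\left(-17 \right)},-51 \right)}} = \frac{10366}{\frac{100}{91} - \frac{12 \left(-17\right)^{2}}{91}} = \frac{10366}{\frac{100}{91} - \frac{12 \cdot 289}{91}} = \frac{10366}{\frac{100}{91} - \frac{3468}{91}} = \frac{10366}{- \frac{3368}{91}} = 10366 \left(- \frac{91}{3368}\right) = - \frac{471653}{1684}$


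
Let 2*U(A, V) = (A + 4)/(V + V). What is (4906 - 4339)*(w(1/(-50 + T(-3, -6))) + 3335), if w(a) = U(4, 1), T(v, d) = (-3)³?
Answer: 1892079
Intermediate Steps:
T(v, d) = -27
U(A, V) = (4 + A)/(4*V) (U(A, V) = ((A + 4)/(V + V))/2 = ((4 + A)/((2*V)))/2 = ((4 + A)*(1/(2*V)))/2 = ((4 + A)/(2*V))/2 = (4 + A)/(4*V))
w(a) = 2 (w(a) = (¼)*(4 + 4)/1 = (¼)*1*8 = 2)
(4906 - 4339)*(w(1/(-50 + T(-3, -6))) + 3335) = (4906 - 4339)*(2 + 3335) = 567*3337 = 1892079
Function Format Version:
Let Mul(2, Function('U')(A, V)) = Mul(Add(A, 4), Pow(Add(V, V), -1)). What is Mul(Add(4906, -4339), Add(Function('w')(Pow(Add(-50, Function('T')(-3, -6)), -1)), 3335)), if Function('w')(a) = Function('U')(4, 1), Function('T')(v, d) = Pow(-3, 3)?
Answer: 1892079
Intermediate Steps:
Function('T')(v, d) = -27
Function('U')(A, V) = Mul(Rational(1, 4), Pow(V, -1), Add(4, A)) (Function('U')(A, V) = Mul(Rational(1, 2), Mul(Add(A, 4), Pow(Add(V, V), -1))) = Mul(Rational(1, 2), Mul(Add(4, A), Pow(Mul(2, V), -1))) = Mul(Rational(1, 2), Mul(Add(4, A), Mul(Rational(1, 2), Pow(V, -1)))) = Mul(Rational(1, 2), Mul(Rational(1, 2), Pow(V, -1), Add(4, A))) = Mul(Rational(1, 4), Pow(V, -1), Add(4, A)))
Function('w')(a) = 2 (Function('w')(a) = Mul(Rational(1, 4), Pow(1, -1), Add(4, 4)) = Mul(Rational(1, 4), 1, 8) = 2)
Mul(Add(4906, -4339), Add(Function('w')(Pow(Add(-50, Function('T')(-3, -6)), -1)), 3335)) = Mul(Add(4906, -4339), Add(2, 3335)) = Mul(567, 3337) = 1892079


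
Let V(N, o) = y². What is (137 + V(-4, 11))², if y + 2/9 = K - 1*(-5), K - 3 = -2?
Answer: 190467601/6561 ≈ 29030.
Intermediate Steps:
K = 1 (K = 3 - 2 = 1)
y = 52/9 (y = -2/9 + (1 - 1*(-5)) = -2/9 + (1 + 5) = -2/9 + 6 = 52/9 ≈ 5.7778)
V(N, o) = 2704/81 (V(N, o) = (52/9)² = 2704/81)
(137 + V(-4, 11))² = (137 + 2704/81)² = (13801/81)² = 190467601/6561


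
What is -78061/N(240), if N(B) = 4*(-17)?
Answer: 78061/68 ≈ 1148.0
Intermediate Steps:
N(B) = -68
-78061/N(240) = -78061/(-68) = -78061*(-1/68) = 78061/68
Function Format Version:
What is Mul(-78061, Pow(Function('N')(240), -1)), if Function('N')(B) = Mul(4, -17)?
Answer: Rational(78061, 68) ≈ 1148.0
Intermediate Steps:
Function('N')(B) = -68
Mul(-78061, Pow(Function('N')(240), -1)) = Mul(-78061, Pow(-68, -1)) = Mul(-78061, Rational(-1, 68)) = Rational(78061, 68)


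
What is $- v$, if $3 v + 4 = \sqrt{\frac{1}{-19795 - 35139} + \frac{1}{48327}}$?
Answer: $\frac{4}{3} - \frac{\sqrt{144960606006}}{724035114} \approx 1.3328$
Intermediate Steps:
$v = - \frac{4}{3} + \frac{\sqrt{144960606006}}{724035114}$ ($v = - \frac{4}{3} + \frac{\sqrt{\frac{1}{-19795 - 35139} + \frac{1}{48327}}}{3} = - \frac{4}{3} + \frac{\sqrt{\frac{1}{-54934} + \frac{1}{48327}}}{3} = - \frac{4}{3} + \frac{\sqrt{- \frac{1}{54934} + \frac{1}{48327}}}{3} = - \frac{4}{3} + \frac{\sqrt{\frac{6607}{2654795418}}}{3} = - \frac{4}{3} + \frac{\frac{1}{241345038} \sqrt{144960606006}}{3} = - \frac{4}{3} + \frac{\sqrt{144960606006}}{724035114} \approx -1.3328$)
$- v = - (- \frac{4}{3} + \frac{\sqrt{144960606006}}{724035114}) = \frac{4}{3} - \frac{\sqrt{144960606006}}{724035114}$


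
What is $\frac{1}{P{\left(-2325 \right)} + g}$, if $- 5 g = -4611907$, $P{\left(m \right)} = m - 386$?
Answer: $\frac{5}{4598352} \approx 1.0873 \cdot 10^{-6}$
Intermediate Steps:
$P{\left(m \right)} = -386 + m$
$g = \frac{4611907}{5}$ ($g = \left(- \frac{1}{5}\right) \left(-4611907\right) = \frac{4611907}{5} \approx 9.2238 \cdot 10^{5}$)
$\frac{1}{P{\left(-2325 \right)} + g} = \frac{1}{\left(-386 - 2325\right) + \frac{4611907}{5}} = \frac{1}{-2711 + \frac{4611907}{5}} = \frac{1}{\frac{4598352}{5}} = \frac{5}{4598352}$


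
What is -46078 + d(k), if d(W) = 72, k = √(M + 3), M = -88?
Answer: -46006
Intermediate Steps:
k = I*√85 (k = √(-88 + 3) = √(-85) = I*√85 ≈ 9.2195*I)
-46078 + d(k) = -46078 + 72 = -46006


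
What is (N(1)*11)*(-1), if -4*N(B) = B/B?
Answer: 11/4 ≈ 2.7500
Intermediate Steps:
N(B) = -¼ (N(B) = -B/(4*B) = -¼*1 = -¼)
(N(1)*11)*(-1) = -¼*11*(-1) = -11/4*(-1) = 11/4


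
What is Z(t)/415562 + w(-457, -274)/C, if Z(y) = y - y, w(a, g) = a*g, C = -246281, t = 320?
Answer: -125218/246281 ≈ -0.50844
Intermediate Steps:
Z(y) = 0
Z(t)/415562 + w(-457, -274)/C = 0/415562 - 457*(-274)/(-246281) = 0*(1/415562) + 125218*(-1/246281) = 0 - 125218/246281 = -125218/246281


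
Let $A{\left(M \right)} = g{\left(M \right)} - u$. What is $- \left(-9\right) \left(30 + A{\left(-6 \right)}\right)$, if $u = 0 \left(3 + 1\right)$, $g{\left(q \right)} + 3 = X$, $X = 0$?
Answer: $243$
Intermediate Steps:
$g{\left(q \right)} = -3$ ($g{\left(q \right)} = -3 + 0 = -3$)
$u = 0$ ($u = 0 \cdot 4 = 0$)
$A{\left(M \right)} = -3$ ($A{\left(M \right)} = -3 - 0 = -3 + 0 = -3$)
$- \left(-9\right) \left(30 + A{\left(-6 \right)}\right) = - \left(-9\right) \left(30 - 3\right) = - \left(-9\right) 27 = \left(-1\right) \left(-243\right) = 243$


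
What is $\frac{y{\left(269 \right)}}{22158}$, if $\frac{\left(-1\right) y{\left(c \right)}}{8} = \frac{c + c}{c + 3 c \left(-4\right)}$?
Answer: $\frac{8}{121869} \approx 6.5644 \cdot 10^{-5}$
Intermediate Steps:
$y{\left(c \right)} = \frac{16}{11}$ ($y{\left(c \right)} = - 8 \frac{c + c}{c + 3 c \left(-4\right)} = - 8 \frac{2 c}{c - 12 c} = - 8 \frac{2 c}{\left(-11\right) c} = - 8 \cdot 2 c \left(- \frac{1}{11 c}\right) = \left(-8\right) \left(- \frac{2}{11}\right) = \frac{16}{11}$)
$\frac{y{\left(269 \right)}}{22158} = \frac{16}{11 \cdot 22158} = \frac{16}{11} \cdot \frac{1}{22158} = \frac{8}{121869}$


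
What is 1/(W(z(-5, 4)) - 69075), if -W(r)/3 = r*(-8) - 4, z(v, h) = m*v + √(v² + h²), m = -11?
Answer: -7527/509898937 - 8*√41/1529696811 ≈ -1.4795e-5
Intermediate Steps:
z(v, h) = √(h² + v²) - 11*v (z(v, h) = -11*v + √(v² + h²) = -11*v + √(h² + v²) = √(h² + v²) - 11*v)
W(r) = 12 + 24*r (W(r) = -3*(r*(-8) - 4) = -3*(-8*r - 4) = -3*(-4 - 8*r) = 12 + 24*r)
1/(W(z(-5, 4)) - 69075) = 1/((12 + 24*(√(4² + (-5)²) - 11*(-5))) - 69075) = 1/((12 + 24*(√(16 + 25) + 55)) - 69075) = 1/((12 + 24*(√41 + 55)) - 69075) = 1/((12 + 24*(55 + √41)) - 69075) = 1/((12 + (1320 + 24*√41)) - 69075) = 1/((1332 + 24*√41) - 69075) = 1/(-67743 + 24*√41)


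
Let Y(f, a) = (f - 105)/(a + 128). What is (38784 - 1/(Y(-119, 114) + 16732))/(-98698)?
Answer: -78516656519/199810153080 ≈ -0.39296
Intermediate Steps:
Y(f, a) = (-105 + f)/(128 + a)
(38784 - 1/(Y(-119, 114) + 16732))/(-98698) = (38784 - 1/((-105 - 119)/(128 + 114) + 16732))/(-98698) = (38784 - 1/(-224/242 + 16732))*(-1/98698) = (38784 - 1/((1/242)*(-224) + 16732))*(-1/98698) = (38784 - 1/(-112/121 + 16732))*(-1/98698) = (38784 - 1/2024460/121)*(-1/98698) = (38784 - 1*121/2024460)*(-1/98698) = (38784 - 121/2024460)*(-1/98698) = (78516656519/2024460)*(-1/98698) = -78516656519/199810153080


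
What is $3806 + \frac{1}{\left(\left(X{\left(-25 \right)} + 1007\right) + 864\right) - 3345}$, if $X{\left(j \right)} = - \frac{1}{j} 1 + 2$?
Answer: $\frac{140056969}{36799} \approx 3806.0$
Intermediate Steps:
$X{\left(j \right)} = 2 - \frac{1}{j}$ ($X{\left(j \right)} = - \frac{1}{j} + 2 = 2 - \frac{1}{j}$)
$3806 + \frac{1}{\left(\left(X{\left(-25 \right)} + 1007\right) + 864\right) - 3345} = 3806 + \frac{1}{\left(\left(\left(2 - \frac{1}{-25}\right) + 1007\right) + 864\right) - 3345} = 3806 + \frac{1}{\left(\left(\left(2 - - \frac{1}{25}\right) + 1007\right) + 864\right) - 3345} = 3806 + \frac{1}{\left(\left(\left(2 + \frac{1}{25}\right) + 1007\right) + 864\right) - 3345} = 3806 + \frac{1}{\left(\left(\frac{51}{25} + 1007\right) + 864\right) - 3345} = 3806 + \frac{1}{\left(\frac{25226}{25} + 864\right) - 3345} = 3806 + \frac{1}{\frac{46826}{25} - 3345} = 3806 + \frac{1}{- \frac{36799}{25}} = 3806 - \frac{25}{36799} = \frac{140056969}{36799}$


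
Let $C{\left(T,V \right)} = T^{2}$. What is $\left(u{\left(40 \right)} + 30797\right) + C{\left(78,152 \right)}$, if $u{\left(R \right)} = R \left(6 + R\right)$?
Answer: $38721$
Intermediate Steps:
$\left(u{\left(40 \right)} + 30797\right) + C{\left(78,152 \right)} = \left(40 \left(6 + 40\right) + 30797\right) + 78^{2} = \left(40 \cdot 46 + 30797\right) + 6084 = \left(1840 + 30797\right) + 6084 = 32637 + 6084 = 38721$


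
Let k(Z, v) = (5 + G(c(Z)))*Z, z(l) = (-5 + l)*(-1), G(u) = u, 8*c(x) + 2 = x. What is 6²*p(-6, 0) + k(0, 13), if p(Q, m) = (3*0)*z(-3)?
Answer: 0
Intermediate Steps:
c(x) = -¼ + x/8
z(l) = 5 - l
p(Q, m) = 0 (p(Q, m) = (3*0)*(5 - 1*(-3)) = 0*(5 + 3) = 0*8 = 0)
k(Z, v) = Z*(19/4 + Z/8) (k(Z, v) = (5 + (-¼ + Z/8))*Z = (19/4 + Z/8)*Z = Z*(19/4 + Z/8))
6²*p(-6, 0) + k(0, 13) = 6²*0 + (⅛)*0*(38 + 0) = 36*0 + (⅛)*0*38 = 0 + 0 = 0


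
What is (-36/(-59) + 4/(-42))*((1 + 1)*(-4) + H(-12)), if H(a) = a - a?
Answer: -5104/1239 ≈ -4.1195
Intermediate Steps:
H(a) = 0
(-36/(-59) + 4/(-42))*((1 + 1)*(-4) + H(-12)) = (-36/(-59) + 4/(-42))*((1 + 1)*(-4) + 0) = (-36*(-1/59) + 4*(-1/42))*(2*(-4) + 0) = (36/59 - 2/21)*(-8 + 0) = (638/1239)*(-8) = -5104/1239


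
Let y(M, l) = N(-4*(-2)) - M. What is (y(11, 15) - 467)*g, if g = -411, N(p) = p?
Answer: 193170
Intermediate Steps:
y(M, l) = 8 - M (y(M, l) = -4*(-2) - M = 8 - M)
(y(11, 15) - 467)*g = ((8 - 1*11) - 467)*(-411) = ((8 - 11) - 467)*(-411) = (-3 - 467)*(-411) = -470*(-411) = 193170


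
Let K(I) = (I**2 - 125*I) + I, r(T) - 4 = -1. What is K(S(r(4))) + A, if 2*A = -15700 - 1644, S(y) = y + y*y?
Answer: -10016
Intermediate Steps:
r(T) = 3 (r(T) = 4 - 1 = 3)
S(y) = y + y**2
K(I) = I**2 - 124*I
A = -8672 (A = (-15700 - 1644)/2 = (1/2)*(-17344) = -8672)
K(S(r(4))) + A = (3*(1 + 3))*(-124 + 3*(1 + 3)) - 8672 = (3*4)*(-124 + 3*4) - 8672 = 12*(-124 + 12) - 8672 = 12*(-112) - 8672 = -1344 - 8672 = -10016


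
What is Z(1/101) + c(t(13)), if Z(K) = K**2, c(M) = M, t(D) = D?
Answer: 132614/10201 ≈ 13.000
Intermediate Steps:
Z(1/101) + c(t(13)) = (1/101)**2 + 13 = 1/10201 + 13 = 132614/10201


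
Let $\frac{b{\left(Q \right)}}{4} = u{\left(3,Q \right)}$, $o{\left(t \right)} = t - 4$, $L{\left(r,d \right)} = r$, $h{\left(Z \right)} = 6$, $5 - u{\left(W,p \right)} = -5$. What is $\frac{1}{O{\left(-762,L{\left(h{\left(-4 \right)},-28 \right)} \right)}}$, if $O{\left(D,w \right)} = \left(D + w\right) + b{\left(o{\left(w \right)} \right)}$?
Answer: $- \frac{1}{716} \approx -0.0013966$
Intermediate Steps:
$u{\left(W,p \right)} = 10$ ($u{\left(W,p \right)} = 5 - -5 = 5 + 5 = 10$)
$o{\left(t \right)} = -4 + t$ ($o{\left(t \right)} = t - 4 = -4 + t$)
$b{\left(Q \right)} = 40$ ($b{\left(Q \right)} = 4 \cdot 10 = 40$)
$O{\left(D,w \right)} = 40 + D + w$ ($O{\left(D,w \right)} = \left(D + w\right) + 40 = 40 + D + w$)
$\frac{1}{O{\left(-762,L{\left(h{\left(-4 \right)},-28 \right)} \right)}} = \frac{1}{40 - 762 + 6} = \frac{1}{-716} = - \frac{1}{716}$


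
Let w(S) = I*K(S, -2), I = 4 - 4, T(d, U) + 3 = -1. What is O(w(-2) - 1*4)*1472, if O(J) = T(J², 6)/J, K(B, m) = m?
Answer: 1472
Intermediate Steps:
T(d, U) = -4 (T(d, U) = -3 - 1 = -4)
I = 0
w(S) = 0 (w(S) = 0*(-2) = 0)
O(J) = -4/J
O(w(-2) - 1*4)*1472 = -4/(0 - 1*4)*1472 = -4/(0 - 4)*1472 = -4/(-4)*1472 = -4*(-¼)*1472 = 1*1472 = 1472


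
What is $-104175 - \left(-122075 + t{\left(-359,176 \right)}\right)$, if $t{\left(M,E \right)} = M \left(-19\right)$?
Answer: $11079$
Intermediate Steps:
$t{\left(M,E \right)} = - 19 M$
$-104175 - \left(-122075 + t{\left(-359,176 \right)}\right) = -104175 + \left(122075 - \left(-19\right) \left(-359\right)\right) = -104175 + \left(122075 - 6821\right) = -104175 + 115254 = 11079$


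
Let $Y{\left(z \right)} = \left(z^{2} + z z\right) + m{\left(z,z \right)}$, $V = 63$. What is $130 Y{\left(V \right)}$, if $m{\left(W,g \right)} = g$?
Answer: $1040130$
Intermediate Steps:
$Y{\left(z \right)} = z + 2 z^{2}$ ($Y{\left(z \right)} = \left(z^{2} + z z\right) + z = \left(z^{2} + z^{2}\right) + z = 2 z^{2} + z = z + 2 z^{2}$)
$130 Y{\left(V \right)} = 130 \cdot 63 \left(1 + 2 \cdot 63\right) = 130 \cdot 63 \left(1 + 126\right) = 130 \cdot 63 \cdot 127 = 130 \cdot 8001 = 1040130$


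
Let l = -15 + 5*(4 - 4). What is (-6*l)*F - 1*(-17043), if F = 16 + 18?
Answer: 20103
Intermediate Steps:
F = 34
l = -15 (l = -15 + 5*0 = -15 + 0 = -15)
(-6*l)*F - 1*(-17043) = -6*(-15)*34 - 1*(-17043) = 90*34 + 17043 = 3060 + 17043 = 20103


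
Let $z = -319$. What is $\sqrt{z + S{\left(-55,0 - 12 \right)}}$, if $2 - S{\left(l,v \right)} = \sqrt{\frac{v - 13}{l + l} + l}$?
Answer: $\frac{\sqrt{-153428 - 22 i \sqrt{26510}}}{22} \approx 0.20782 - 17.806 i$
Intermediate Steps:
$S{\left(l,v \right)} = 2 - \sqrt{l + \frac{-13 + v}{2 l}}$ ($S{\left(l,v \right)} = 2 - \sqrt{\frac{v - 13}{l + l} + l} = 2 - \sqrt{\frac{-13 + v}{2 l} + l} = 2 - \sqrt{l + \frac{-13 + v}{2 l}}$)
$\sqrt{z + S{\left(-55,0 - 12 \right)}} = \sqrt{-319 + \left(2 - \frac{\sqrt{2} \sqrt{\frac{-13 + \left(0 - 12\right) + 2 \left(-55\right)^{2}}{-55}}}{2}\right)} = \sqrt{-319 + \left(2 - \frac{\sqrt{2} \sqrt{- \frac{-13 - 12 + 2 \cdot 3025}{55}}}{2}\right)} = \sqrt{-319 + \left(2 - \frac{\sqrt{2} \sqrt{- \frac{-13 - 12 + 6050}{55}}}{2}\right)} = \sqrt{-319 + \left(2 - \frac{\sqrt{2} \sqrt{\left(- \frac{1}{55}\right) 6025}}{2}\right)} = \sqrt{-319 + \left(2 - \frac{\sqrt{2} \sqrt{- \frac{1205}{11}}}{2}\right)} = \sqrt{-319 + \left(2 - \frac{\sqrt{2} \frac{i \sqrt{13255}}{11}}{2}\right)} = \sqrt{-319 + \left(2 - \frac{i \sqrt{26510}}{22}\right)} = \sqrt{-317 - \frac{i \sqrt{26510}}{22}}$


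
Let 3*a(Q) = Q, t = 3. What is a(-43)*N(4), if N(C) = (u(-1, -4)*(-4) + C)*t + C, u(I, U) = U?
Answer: -2752/3 ≈ -917.33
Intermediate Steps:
a(Q) = Q/3
N(C) = 48 + 4*C (N(C) = (-4*(-4) + C)*3 + C = (16 + C)*3 + C = (48 + 3*C) + C = 48 + 4*C)
a(-43)*N(4) = ((⅓)*(-43))*(48 + 4*4) = -43*(48 + 16)/3 = -43/3*64 = -2752/3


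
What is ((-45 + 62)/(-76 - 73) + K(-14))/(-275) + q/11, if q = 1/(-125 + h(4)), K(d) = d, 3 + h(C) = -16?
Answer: 299107/5900400 ≈ 0.050693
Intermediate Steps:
h(C) = -19 (h(C) = -3 - 16 = -19)
q = -1/144 (q = 1/(-125 - 19) = 1/(-144) = -1/144 ≈ -0.0069444)
((-45 + 62)/(-76 - 73) + K(-14))/(-275) + q/11 = ((-45 + 62)/(-76 - 73) - 14)/(-275) - 1/144/11 = (17/(-149) - 14)*(-1/275) - 1/144*1/11 = (17*(-1/149) - 14)*(-1/275) - 1/1584 = (-17/149 - 14)*(-1/275) - 1/1584 = -2103/149*(-1/275) - 1/1584 = 2103/40975 - 1/1584 = 299107/5900400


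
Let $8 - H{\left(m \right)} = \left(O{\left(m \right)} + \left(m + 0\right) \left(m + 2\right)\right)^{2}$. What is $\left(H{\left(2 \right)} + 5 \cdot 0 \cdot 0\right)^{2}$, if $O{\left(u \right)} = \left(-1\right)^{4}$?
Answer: $5329$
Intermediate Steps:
$O{\left(u \right)} = 1$
$H{\left(m \right)} = 8 - \left(1 + m \left(2 + m\right)\right)^{2}$ ($H{\left(m \right)} = 8 - \left(1 + \left(m + 0\right) \left(m + 2\right)\right)^{2} = 8 - \left(1 + m \left(2 + m\right)\right)^{2}$)
$\left(H{\left(2 \right)} + 5 \cdot 0 \cdot 0\right)^{2} = \left(\left(8 - \left(1 + 2^{2} + 2 \cdot 2\right)^{2}\right) + 5 \cdot 0 \cdot 0\right)^{2} = \left(\left(8 - \left(1 + 4 + 4\right)^{2}\right) + 0 \cdot 0\right)^{2} = \left(\left(8 - 9^{2}\right) + 0\right)^{2} = \left(\left(8 - 81\right) + 0\right)^{2} = \left(-73 + 0\right)^{2} = \left(-73\right)^{2} = 5329$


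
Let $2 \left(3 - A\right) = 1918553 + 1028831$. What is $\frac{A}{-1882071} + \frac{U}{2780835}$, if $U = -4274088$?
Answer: $- \frac{1315350375311}{1744576303095} \approx -0.75397$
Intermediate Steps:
$A = -1473689$ ($A = 3 - \frac{1918553 + 1028831}{2} = 3 - 1473692 = -1473689$)
$\frac{A}{-1882071} + \frac{U}{2780835} = - \frac{1473689}{-1882071} - \frac{4274088}{2780835} = \left(-1473689\right) \left(- \frac{1}{1882071}\right) - \frac{1424696}{926945} = \frac{1473689}{1882071} - \frac{1424696}{926945} = - \frac{1315350375311}{1744576303095}$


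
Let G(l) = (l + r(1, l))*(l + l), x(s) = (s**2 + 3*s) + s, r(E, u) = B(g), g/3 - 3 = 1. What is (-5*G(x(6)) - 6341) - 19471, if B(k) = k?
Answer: -69012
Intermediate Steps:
g = 12 (g = 9 + 3*1 = 9 + 3 = 12)
r(E, u) = 12
x(s) = s**2 + 4*s
G(l) = 2*l*(12 + l) (G(l) = (l + 12)*(l + l) = (12 + l)*(2*l) = 2*l*(12 + l))
(-5*G(x(6)) - 6341) - 19471 = (-10*6*(4 + 6)*(12 + 6*(4 + 6)) - 6341) - 19471 = (-10*6*10*(12 + 6*10) - 6341) - 19471 = (-10*60*(12 + 60) - 6341) - 19471 = (-10*60*72 - 6341) - 19471 = (-5*8640 - 6341) - 19471 = (-43200 - 6341) - 19471 = -49541 - 19471 = -69012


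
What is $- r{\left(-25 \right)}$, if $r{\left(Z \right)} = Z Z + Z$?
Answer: $-600$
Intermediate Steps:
$r{\left(Z \right)} = Z + Z^{2}$ ($r{\left(Z \right)} = Z^{2} + Z = Z + Z^{2}$)
$- r{\left(-25 \right)} = - \left(-25\right) \left(1 - 25\right) = - \left(-25\right) \left(-24\right) = \left(-1\right) 600 = -600$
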